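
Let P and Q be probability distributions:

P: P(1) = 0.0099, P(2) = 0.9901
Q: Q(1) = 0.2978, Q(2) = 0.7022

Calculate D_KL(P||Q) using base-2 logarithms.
0.4422 bits

D_KL(P||Q) = Σ P(x) log₂(P(x)/Q(x))

Computing term by term:
  P(1)·log₂(P(1)/Q(1)) = 0.0099·log₂(0.0099/0.2978) = -0.04862
  P(2)·log₂(P(2)/Q(2)) = 0.9901·log₂(0.9901/0.7022) = 0.49078

D_KL(P||Q) = -0.04862 + 0.49078 = 0.44216 ≈ 0.4422 bits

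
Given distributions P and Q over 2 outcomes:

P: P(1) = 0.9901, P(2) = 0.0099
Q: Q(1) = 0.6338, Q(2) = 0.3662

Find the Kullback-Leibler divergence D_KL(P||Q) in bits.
0.5856 bits

D_KL(P||Q) = Σ P(x) log₂(P(x)/Q(x))

Computing term by term:
  P(1)·log₂(P(1)/Q(1)) = 0.9901·log₂(0.9901/0.6338) = 0.63718
  P(2)·log₂(P(2)/Q(2)) = 0.0099·log₂(0.0099/0.3662) = -0.05157

D_KL(P||Q) = 0.63718 - 0.05157 = 0.58561 ≈ 0.5856 bits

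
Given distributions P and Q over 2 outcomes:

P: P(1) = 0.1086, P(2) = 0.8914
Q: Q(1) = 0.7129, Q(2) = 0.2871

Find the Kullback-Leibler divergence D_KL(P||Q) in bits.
1.1622 bits

D_KL(P||Q) = Σ P(x) log₂(P(x)/Q(x))

Computing term by term:
  P(1)·log₂(P(1)/Q(1)) = 0.1086·log₂(0.1086/0.7129) = -0.29481
  P(2)·log₂(P(2)/Q(2)) = 0.8914·log₂(0.8914/0.2871) = 1.45701

D_KL(P||Q) = -0.29481 + 1.45701 = 1.16220 ≈ 1.1622 bits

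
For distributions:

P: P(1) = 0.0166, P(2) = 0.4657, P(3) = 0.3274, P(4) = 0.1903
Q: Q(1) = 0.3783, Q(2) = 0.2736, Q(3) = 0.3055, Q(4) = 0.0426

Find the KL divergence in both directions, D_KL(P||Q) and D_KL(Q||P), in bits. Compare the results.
D_KL(P||Q) = 0.7261 bits, D_KL(Q||P) = 1.3738 bits. D_KL(Q||P) is larger than D_KL(P||Q) by 0.6477 bits; the two directions differ.

D_KL(P||Q) = Σ P(x) log₂(P(x)/Q(x))

Computing term by term:
  P(1)·log₂(P(1)/Q(1)) = 0.0166·log₂(0.0166/0.3783) = -0.07487
  P(2)·log₂(P(2)/Q(2)) = 0.4657·log₂(0.4657/0.2736) = 0.35735
  P(3)·log₂(P(3)/Q(3)) = 0.3274·log₂(0.3274/0.3055) = 0.03270
  P(4)·log₂(P(4)/Q(4)) = 0.1903·log₂(0.1903/0.0426) = 0.41092

D_KL(P||Q) = -0.07487 + 0.35735 + 0.03270 + 0.41092 = 0.72610 ≈ 0.7261 bits

D_KL(Q||P) = Σ Q(x) log₂(Q(x)/P(x))

Computing term by term:
  Q(1)·log₂(Q(1)/P(1)) = 0.3783·log₂(0.3783/0.0166) = 1.70624
  Q(2)·log₂(Q(2)/P(2)) = 0.2736·log₂(0.2736/0.4657) = -0.20994
  Q(3)·log₂(Q(3)/P(3)) = 0.3055·log₂(0.3055/0.3274) = -0.03051
  Q(4)·log₂(Q(4)/P(4)) = 0.0426·log₂(0.0426/0.1903) = -0.09199

D_KL(Q||P) = 1.70624 - 0.20994 - 0.03051 - 0.09199 = 1.37380 ≈ 1.3738 bits

These are NOT equal (difference: 0.6477 bits). KL divergence is asymmetric: D_KL(P||Q) ≠ D_KL(Q||P) in general.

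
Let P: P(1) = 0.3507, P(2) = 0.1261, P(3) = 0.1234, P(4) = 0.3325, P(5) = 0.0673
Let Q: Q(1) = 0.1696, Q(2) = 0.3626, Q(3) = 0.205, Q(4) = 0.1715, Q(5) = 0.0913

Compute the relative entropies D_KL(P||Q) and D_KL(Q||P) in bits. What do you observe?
D_KL(P||Q) = 0.3730 bits, D_KL(Q||P) = 0.4013 bits. The two directions give different values (D_KL(Q||P) exceeds D_KL(P||Q) by 0.0283 bits): KL divergence is asymmetric.

D_KL(P||Q) = Σ P(x) log₂(P(x)/Q(x))

Computing term by term:
  P(1)·log₂(P(1)/Q(1)) = 0.3507·log₂(0.3507/0.1696) = 0.36757
  P(2)·log₂(P(2)/Q(2)) = 0.1261·log₂(0.1261/0.3626) = -0.19215
  P(3)·log₂(P(3)/Q(3)) = 0.1234·log₂(0.1234/0.205) = -0.09036
  P(4)·log₂(P(4)/Q(4)) = 0.3325·log₂(0.3325/0.1715) = 0.31759
  P(5)·log₂(P(5)/Q(5)) = 0.0673·log₂(0.0673/0.0913) = -0.02961

D_KL(P||Q) = 0.36757 - 0.19215 - 0.09036 + 0.31759 - 0.02961 = 0.37304 ≈ 0.3730 bits

D_KL(Q||P) = Σ Q(x) log₂(Q(x)/P(x))

Computing term by term:
  Q(1)·log₂(Q(1)/P(1)) = 0.1696·log₂(0.1696/0.3507) = -0.17776
  Q(2)·log₂(Q(2)/P(2)) = 0.3626·log₂(0.3626/0.1261) = 0.55253
  Q(3)·log₂(Q(3)/P(3)) = 0.205·log₂(0.205/0.1234) = 0.15012
  Q(4)·log₂(Q(4)/P(4)) = 0.1715·log₂(0.1715/0.3325) = -0.16381
  Q(5)·log₂(Q(5)/P(5)) = 0.0913·log₂(0.0913/0.0673) = 0.04017

D_KL(Q||P) = -0.17776 + 0.55253 + 0.15012 - 0.16381 + 0.04017 = 0.40125 ≈ 0.4013 bits

These are NOT equal (difference: 0.0283 bits). KL divergence is asymmetric: D_KL(P||Q) ≠ D_KL(Q||P) in general.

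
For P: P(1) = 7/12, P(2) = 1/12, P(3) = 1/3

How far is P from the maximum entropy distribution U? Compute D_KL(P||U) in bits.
0.3043 bits

U(i) = 1/3 for all i

D_KL(P||U) = Σ P(x) log₂(P(x) / (1/3))
           = Σ P(x) log₂(P(x)) + log₂(3)
           = log₂(3) - H(P)

H(P) = -Σ P(x) log₂(P(x)):
  -P(1)·log₂(P(1)) = -(7/12)·log₂(7/12) = 0.45360
  -P(2)·log₂(P(2)) = -(1/12)·log₂(1/12) = 0.29875
  -P(3)·log₂(P(3)) = -(1/3)·log₂(1/3) = 0.52832
H(P) = 0.45360 + 0.29875 + 0.52832 = 1.28067 bits

log₂(3) = 1.58496 bits

D_KL(P||U) = 1.58496 - 1.28067 = 0.30429 ≈ 0.3043 bits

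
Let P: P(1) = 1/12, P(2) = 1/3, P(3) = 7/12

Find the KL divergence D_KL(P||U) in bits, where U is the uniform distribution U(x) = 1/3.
0.3043 bits

U(i) = 1/3 for all i

D_KL(P||U) = Σ P(x) log₂(P(x) / (1/3))
           = Σ P(x) log₂(P(x)) + log₂(3)
           = log₂(3) - H(P)

H(P) = -Σ P(x) log₂(P(x)):
  -P(1)·log₂(P(1)) = -(1/12)·log₂(1/12) = 0.29875
  -P(2)·log₂(P(2)) = -(1/3)·log₂(1/3) = 0.52832
  -P(3)·log₂(P(3)) = -(7/12)·log₂(7/12) = 0.45360
H(P) = 0.29875 + 0.52832 + 0.45360 = 1.28067 bits

log₂(3) = 1.58496 bits

D_KL(P||U) = 1.58496 - 1.28067 = 0.30429 ≈ 0.3043 bits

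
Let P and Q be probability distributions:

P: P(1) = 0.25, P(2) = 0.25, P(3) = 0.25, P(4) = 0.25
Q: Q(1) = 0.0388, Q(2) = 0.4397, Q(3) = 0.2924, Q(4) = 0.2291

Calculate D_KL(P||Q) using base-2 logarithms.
0.4433 bits

D_KL(P||Q) = Σ P(x) log₂(P(x)/Q(x))

Computing term by term:
  P(1)·log₂(P(1)/Q(1)) = 0.25·log₂(0.25/0.0388) = 0.67195
  P(2)·log₂(P(2)/Q(2)) = 0.25·log₂(0.25/0.4397) = -0.20365
  P(3)·log₂(P(3)/Q(3)) = 0.25·log₂(0.25/0.2924) = -0.05650
  P(4)·log₂(P(4)/Q(4)) = 0.25·log₂(0.25/0.2291) = 0.03149

D_KL(P||Q) = 0.67195 - 0.20365 - 0.05650 + 0.03149 = 0.44329 ≈ 0.4433 bits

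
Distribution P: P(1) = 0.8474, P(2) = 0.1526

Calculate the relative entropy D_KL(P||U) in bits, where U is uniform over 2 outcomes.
0.3837 bits

U(i) = 1/2 for all i

D_KL(P||U) = Σ P(x) log₂(P(x) / (1/2))
           = Σ P(x) log₂(P(x)) + log₂(2)
           = log₂(2) - H(P)

H(P) = -Σ P(x) log₂(P(x)):
  -P(1)·log₂(P(1)) = -(0.8474)·log₂(0.8474) = 0.20243
  -P(2)·log₂(P(2)) = -(0.1526)·log₂(0.1526) = 0.41388
H(P) = 0.20243 + 0.41388 = 0.61631 bits

log₂(2) = 1.00000 bits

D_KL(P||U) = 1.00000 - 0.61631 = 0.38369 ≈ 0.3837 bits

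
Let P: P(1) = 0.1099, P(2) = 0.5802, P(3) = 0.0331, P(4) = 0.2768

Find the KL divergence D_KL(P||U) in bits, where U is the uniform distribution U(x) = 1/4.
0.5185 bits

U(i) = 1/4 for all i

D_KL(P||U) = Σ P(x) log₂(P(x) / (1/4))
           = Σ P(x) log₂(P(x)) + log₂(4)
           = log₂(4) - H(P)

H(P) = -Σ P(x) log₂(P(x)):
  -P(1)·log₂(P(1)) = -(0.1099)·log₂(0.1099) = 0.35011
  -P(2)·log₂(P(2)) = -(0.5802)·log₂(0.5802) = 0.45568
  -P(3)·log₂(P(3)) = -(0.0331)·log₂(0.0331) = 0.16275
  -P(4)·log₂(P(4)) = -(0.2768)·log₂(0.2768) = 0.51293
H(P) = 0.35011 + 0.45568 + 0.16275 + 0.51293 = 1.48147 bits

log₂(4) = 2.00000 bits

D_KL(P||U) = 2.00000 - 1.48147 = 0.51853 ≈ 0.5185 bits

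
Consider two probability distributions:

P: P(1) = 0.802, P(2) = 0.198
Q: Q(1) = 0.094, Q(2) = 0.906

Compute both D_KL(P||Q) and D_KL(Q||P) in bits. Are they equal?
D_KL(P||Q) = 2.0461 bits, D_KL(Q||P) = 1.6970 bits. No, they are not equal.

D_KL(P||Q) = Σ P(x) log₂(P(x)/Q(x))

Computing term by term:
  P(1)·log₂(P(1)/Q(1)) = 0.802·log₂(0.802/0.094) = 2.48048
  P(2)·log₂(P(2)/Q(2)) = 0.198·log₂(0.198/0.906) = -0.43441

D_KL(P||Q) = 2.48048 - 0.43441 = 2.04607 ≈ 2.0461 bits

D_KL(Q||P) = Σ Q(x) log₂(Q(x)/P(x))

Computing term by term:
  Q(1)·log₂(Q(1)/P(1)) = 0.094·log₂(0.094/0.802) = -0.29073
  Q(2)·log₂(Q(2)/P(2)) = 0.906·log₂(0.906/0.198) = 1.98777

D_KL(Q||P) = -0.29073 + 1.98777 = 1.69704 ≈ 1.6970 bits

These are NOT equal (difference: 0.3491 bits). KL divergence is asymmetric: D_KL(P||Q) ≠ D_KL(Q||P) in general.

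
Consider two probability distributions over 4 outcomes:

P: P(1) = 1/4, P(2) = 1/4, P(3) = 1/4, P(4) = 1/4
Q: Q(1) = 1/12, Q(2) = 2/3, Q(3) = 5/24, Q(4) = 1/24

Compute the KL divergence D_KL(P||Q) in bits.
0.7545 bits

D_KL(P||Q) = Σ P(x) log₂(P(x)/Q(x))

Computing term by term:
  P(1)·log₂(P(1)/Q(1)) = (1/4)·log₂((1/4)/(1/12)) = 0.39624
  P(2)·log₂(P(2)/Q(2)) = (1/4)·log₂((1/4)/(2/3)) = -0.35376
  P(3)·log₂(P(3)/Q(3)) = (1/4)·log₂((1/4)/(5/24)) = 0.06576
  P(4)·log₂(P(4)/Q(4)) = (1/4)·log₂((1/4)/(1/24)) = 0.64624

D_KL(P||Q) = 0.39624 - 0.35376 + 0.06576 + 0.64624 = 0.75448 ≈ 0.7545 bits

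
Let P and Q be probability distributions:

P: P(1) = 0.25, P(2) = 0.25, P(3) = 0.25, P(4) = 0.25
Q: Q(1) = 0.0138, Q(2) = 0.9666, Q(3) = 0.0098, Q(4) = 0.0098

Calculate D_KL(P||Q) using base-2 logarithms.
2.8936 bits

D_KL(P||Q) = Σ P(x) log₂(P(x)/Q(x))

Computing term by term:
  P(1)·log₂(P(1)/Q(1)) = 0.25·log₂(0.25/0.0138) = 1.04480
  P(2)·log₂(P(2)/Q(2)) = 0.25·log₂(0.25/0.9666) = -0.48775
  P(3)·log₂(P(3)/Q(3)) = 0.25·log₂(0.25/0.0098) = 1.16825
  P(4)·log₂(P(4)/Q(4)) = 0.25·log₂(0.25/0.0098) = 1.16825

D_KL(P||Q) = 1.04480 - 0.48775 + 1.16825 + 1.16825 = 2.89355 ≈ 2.8936 bits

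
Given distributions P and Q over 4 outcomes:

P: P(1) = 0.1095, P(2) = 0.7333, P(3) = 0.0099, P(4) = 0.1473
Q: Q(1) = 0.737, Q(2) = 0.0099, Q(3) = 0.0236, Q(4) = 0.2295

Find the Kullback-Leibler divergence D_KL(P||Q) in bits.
4.1466 bits

D_KL(P||Q) = Σ P(x) log₂(P(x)/Q(x))

Computing term by term:
  P(1)·log₂(P(1)/Q(1)) = 0.1095·log₂(0.1095/0.737) = -0.30121
  P(2)·log₂(P(2)/Q(2)) = 0.7333·log₂(0.7333/0.0099) = 4.55440
  P(3)·log₂(P(3)/Q(3)) = 0.0099·log₂(0.0099/0.0236) = -0.01241
  P(4)·log₂(P(4)/Q(4)) = 0.1473·log₂(0.1473/0.2295) = -0.09423

D_KL(P||Q) = -0.30121 + 4.55440 - 0.01241 - 0.09423 = 4.14655 ≈ 4.1466 bits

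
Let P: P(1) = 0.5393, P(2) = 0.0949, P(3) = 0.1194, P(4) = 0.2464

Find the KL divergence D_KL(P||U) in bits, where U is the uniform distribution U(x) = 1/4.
0.3331 bits

U(i) = 1/4 for all i

D_KL(P||U) = Σ P(x) log₂(P(x) / (1/4))
           = Σ P(x) log₂(P(x)) + log₂(4)
           = log₂(4) - H(P)

H(P) = -Σ P(x) log₂(P(x)):
  -P(1)·log₂(P(1)) = -(0.5393)·log₂(0.5393) = 0.48043
  -P(2)·log₂(P(2)) = -(0.0949)·log₂(0.0949) = 0.32242
  -P(3)·log₂(P(3)) = -(0.1194)·log₂(0.1194) = 0.36610
  -P(4)·log₂(P(4)) = -(0.2464)·log₂(0.2464) = 0.49796
H(P) = 0.48043 + 0.32242 + 0.36610 + 0.49796 = 1.66691 bits

log₂(4) = 2.00000 bits

D_KL(P||U) = 2.00000 - 1.66691 = 0.33309 ≈ 0.3331 bits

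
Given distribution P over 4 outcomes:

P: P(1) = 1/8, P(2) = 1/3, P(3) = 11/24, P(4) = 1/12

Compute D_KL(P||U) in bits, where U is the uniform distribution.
0.2821 bits

U(i) = 1/4 for all i

D_KL(P||U) = Σ P(x) log₂(P(x) / (1/4))
           = Σ P(x) log₂(P(x)) + log₂(4)
           = log₂(4) - H(P)

H(P) = -Σ P(x) log₂(P(x)):
  -P(1)·log₂(P(1)) = -(1/8)·log₂(1/8) = 0.37500
  -P(2)·log₂(P(2)) = -(1/3)·log₂(1/3) = 0.52832
  -P(3)·log₂(P(3)) = -(11/24)·log₂(11/24) = 0.51587
  -P(4)·log₂(P(4)) = -(1/12)·log₂(1/12) = 0.29875
H(P) = 0.37500 + 0.52832 + 0.51587 + 0.29875 = 1.71794 bits

log₂(4) = 2.00000 bits

D_KL(P||U) = 2.00000 - 1.71794 = 0.28206 ≈ 0.2821 bits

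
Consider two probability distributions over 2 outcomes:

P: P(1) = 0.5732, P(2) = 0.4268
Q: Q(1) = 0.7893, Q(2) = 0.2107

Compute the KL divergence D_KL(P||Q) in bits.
0.1701 bits

D_KL(P||Q) = Σ P(x) log₂(P(x)/Q(x))

Computing term by term:
  P(1)·log₂(P(1)/Q(1)) = 0.5732·log₂(0.5732/0.7893) = -0.26455
  P(2)·log₂(P(2)/Q(2)) = 0.4268·log₂(0.4268/0.2107) = 0.43464

D_KL(P||Q) = -0.26455 + 0.43464 = 0.17009 ≈ 0.1701 bits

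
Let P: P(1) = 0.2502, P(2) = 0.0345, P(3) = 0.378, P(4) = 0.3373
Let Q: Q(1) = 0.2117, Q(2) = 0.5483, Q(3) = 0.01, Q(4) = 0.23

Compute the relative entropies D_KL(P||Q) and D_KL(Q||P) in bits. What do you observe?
D_KL(P||Q) = 2.0898 bits, D_KL(Q||P) = 1.9574 bits. The two directions give different values (D_KL(P||Q) exceeds D_KL(Q||P) by 0.1324 bits): KL divergence is asymmetric.

D_KL(P||Q) = Σ P(x) log₂(P(x)/Q(x))

Computing term by term:
  P(1)·log₂(P(1)/Q(1)) = 0.2502·log₂(0.2502/0.2117) = 0.06031
  P(2)·log₂(P(2)/Q(2)) = 0.0345·log₂(0.0345/0.5483) = -0.13767
  P(3)·log₂(P(3)/Q(3)) = 0.378·log₂(0.378/0.01) = 1.98084
  P(4)·log₂(P(4)/Q(4)) = 0.3373·log₂(0.3373/0.23) = 0.18632

D_KL(P||Q) = 0.06031 - 0.13767 + 1.98084 + 0.18632 = 2.08980 ≈ 2.0898 bits

D_KL(Q||P) = Σ Q(x) log₂(Q(x)/P(x))

Computing term by term:
  Q(1)·log₂(Q(1)/P(1)) = 0.2117·log₂(0.2117/0.2502) = -0.05103
  Q(2)·log₂(Q(2)/P(2)) = 0.5483·log₂(0.5483/0.0345) = 2.18788
  Q(3)·log₂(Q(3)/P(3)) = 0.01·log₂(0.01/0.378) = -0.05240
  Q(4)·log₂(Q(4)/P(4)) = 0.23·log₂(0.23/0.3373) = -0.12705

D_KL(Q||P) = -0.05103 + 2.18788 - 0.05240 - 0.12705 = 1.95740 ≈ 1.9574 bits

These are NOT equal (difference: 0.1324 bits). KL divergence is asymmetric: D_KL(P||Q) ≠ D_KL(Q||P) in general.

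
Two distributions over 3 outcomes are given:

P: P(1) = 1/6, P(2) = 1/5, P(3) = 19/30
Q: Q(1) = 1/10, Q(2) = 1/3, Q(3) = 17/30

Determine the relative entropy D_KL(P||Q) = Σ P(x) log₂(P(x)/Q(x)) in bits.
0.0771 bits

D_KL(P||Q) = Σ P(x) log₂(P(x)/Q(x))

Computing term by term:
  P(1)·log₂(P(1)/Q(1)) = (1/6)·log₂((1/6)/(1/10)) = 0.12283
  P(2)·log₂(P(2)/Q(2)) = (1/5)·log₂((1/5)/(1/3)) = -0.14739
  P(3)·log₂(P(3)/Q(3)) = (19/30)·log₂((19/30)/(17/30)) = 0.10163

D_KL(P||Q) = 0.12283 - 0.14739 + 0.10163 = 0.07707 ≈ 0.0771 bits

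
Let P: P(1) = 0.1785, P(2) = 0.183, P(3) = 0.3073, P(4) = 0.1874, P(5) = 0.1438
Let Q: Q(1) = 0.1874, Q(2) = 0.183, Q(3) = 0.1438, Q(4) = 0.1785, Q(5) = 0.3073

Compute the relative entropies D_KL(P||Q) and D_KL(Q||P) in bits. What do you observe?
D_KL(P||Q) = 0.1798 bits, D_KL(Q||P) = 0.1798 bits. The two directions give the same value here, because Q is a self-inverse relabeling of P; in general KL divergence is asymmetric.

D_KL(P||Q) = Σ P(x) log₂(P(x)/Q(x))

Computing term by term:
  P(1)·log₂(P(1)/Q(1)) = 0.1785·log₂(0.1785/0.1874) = -0.01253
  P(2)·log₂(P(2)/Q(2)) = 0.183·log₂(0.183/0.183) = 0.00000
  P(3)·log₂(P(3)/Q(3)) = 0.3073·log₂(0.3073/0.1438) = 0.33667
  P(4)·log₂(P(4)/Q(4)) = 0.1874·log₂(0.1874/0.1785) = 0.01315
  P(5)·log₂(P(5)/Q(5)) = 0.1438·log₂(0.1438/0.3073) = -0.15754

D_KL(P||Q) = -0.01253 + 0.00000 + 0.33667 + 0.01315 - 0.15754 = 0.17975 ≈ 0.1798 bits

D_KL(Q||P) = Σ Q(x) log₂(Q(x)/P(x))

Computing term by term:
  Q(1)·log₂(Q(1)/P(1)) = 0.1874·log₂(0.1874/0.1785) = 0.01315
  Q(2)·log₂(Q(2)/P(2)) = 0.183·log₂(0.183/0.183) = 0.00000
  Q(3)·log₂(Q(3)/P(3)) = 0.1438·log₂(0.1438/0.3073) = -0.15754
  Q(4)·log₂(Q(4)/P(4)) = 0.1785·log₂(0.1785/0.1874) = -0.01253
  Q(5)·log₂(Q(5)/P(5)) = 0.3073·log₂(0.3073/0.1438) = 0.33667

D_KL(Q||P) = 0.01315 + 0.00000 - 0.15754 - 0.01253 + 0.33667 = 0.17975 ≈ 0.1798 bits

These ARE equal here. Q is P with outcomes relabeled (Q(1) = P(4), Q(3) = P(5), Q(4) = P(1), Q(5) = P(3)) by a relabeling that is its own inverse, so the two sums contain exactly the same terms in a different order. This is a special case — KL divergence is not symmetric in general: D_KL(P||Q) ≠ D_KL(Q||P) for most P, Q.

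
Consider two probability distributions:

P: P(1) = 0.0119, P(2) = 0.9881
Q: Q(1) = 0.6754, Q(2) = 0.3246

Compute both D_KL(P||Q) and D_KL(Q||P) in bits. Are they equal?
D_KL(P||Q) = 1.5175 bits, D_KL(Q||P) = 3.4141 bits. No, they are not equal.

D_KL(P||Q) = Σ P(x) log₂(P(x)/Q(x))

Computing term by term:
  P(1)·log₂(P(1)/Q(1)) = 0.0119·log₂(0.0119/0.6754) = -0.06934
  P(2)·log₂(P(2)/Q(2)) = 0.9881·log₂(0.9881/0.3246) = 1.58688

D_KL(P||Q) = -0.06934 + 1.58688 = 1.51754 ≈ 1.5175 bits

D_KL(Q||P) = Σ Q(x) log₂(Q(x)/P(x))

Computing term by term:
  Q(1)·log₂(Q(1)/P(1)) = 0.6754·log₂(0.6754/0.0119) = 3.93536
  Q(2)·log₂(Q(2)/P(2)) = 0.3246·log₂(0.3246/0.9881) = -0.52131

D_KL(Q||P) = 3.93536 - 0.52131 = 3.41405 ≈ 3.4141 bits

These are NOT equal (difference: 1.8966 bits). KL divergence is asymmetric: D_KL(P||Q) ≠ D_KL(Q||P) in general.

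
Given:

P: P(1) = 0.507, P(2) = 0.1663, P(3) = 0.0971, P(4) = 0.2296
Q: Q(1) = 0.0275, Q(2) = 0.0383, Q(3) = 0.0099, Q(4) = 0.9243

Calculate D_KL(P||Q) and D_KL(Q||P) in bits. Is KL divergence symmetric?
D_KL(P||Q) = 2.3425 bits, D_KL(Q||P) = 1.6278 bits. No, KL divergence is not symmetric.

D_KL(P||Q) = Σ P(x) log₂(P(x)/Q(x))

Computing term by term:
  P(1)·log₂(P(1)/Q(1)) = 0.507·log₂(0.507/0.0275) = 2.13167
  P(2)·log₂(P(2)/Q(2)) = 0.1663·log₂(0.1663/0.0383) = 0.35229
  P(3)·log₂(P(3)/Q(3)) = 0.0971·log₂(0.0971/0.0099) = 0.31984
  P(4)·log₂(P(4)/Q(4)) = 0.2296·log₂(0.2296/0.9243) = -0.46132

D_KL(P||Q) = 2.13167 + 0.35229 + 0.31984 - 0.46132 = 2.34248 ≈ 2.3425 bits

D_KL(Q||P) = Σ Q(x) log₂(Q(x)/P(x))

Computing term by term:
  Q(1)·log₂(Q(1)/P(1)) = 0.0275·log₂(0.0275/0.507) = -0.11562
  Q(2)·log₂(Q(2)/P(2)) = 0.0383·log₂(0.0383/0.1663) = -0.08113
  Q(3)·log₂(Q(3)/P(3)) = 0.0099·log₂(0.0099/0.0971) = -0.03261
  Q(4)·log₂(Q(4)/P(4)) = 0.9243·log₂(0.9243/0.2296) = 1.85714

D_KL(Q||P) = -0.11562 - 0.08113 - 0.03261 + 1.85714 = 1.62778 ≈ 1.6278 bits

These are NOT equal (difference: 0.7147 bits). KL divergence is asymmetric: D_KL(P||Q) ≠ D_KL(Q||P) in general.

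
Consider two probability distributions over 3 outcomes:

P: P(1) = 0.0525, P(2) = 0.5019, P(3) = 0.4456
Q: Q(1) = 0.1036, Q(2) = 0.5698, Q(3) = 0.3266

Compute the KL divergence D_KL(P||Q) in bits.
0.0564 bits

D_KL(P||Q) = Σ P(x) log₂(P(x)/Q(x))

Computing term by term:
  P(1)·log₂(P(1)/Q(1)) = 0.0525·log₂(0.0525/0.1036) = -0.05148
  P(2)·log₂(P(2)/Q(2)) = 0.5019·log₂(0.5019/0.5698) = -0.09188
  P(3)·log₂(P(3)/Q(3)) = 0.4456·log₂(0.4456/0.3266) = 0.19973

D_KL(P||Q) = -0.05148 - 0.09188 + 0.19973 = 0.05637 ≈ 0.0564 bits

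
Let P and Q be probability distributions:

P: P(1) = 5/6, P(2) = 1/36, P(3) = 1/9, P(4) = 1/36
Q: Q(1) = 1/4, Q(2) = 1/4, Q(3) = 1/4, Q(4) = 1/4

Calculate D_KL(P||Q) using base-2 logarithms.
1.1414 bits

D_KL(P||Q) = Σ P(x) log₂(P(x)/Q(x))

Computing term by term:
  P(1)·log₂(P(1)/Q(1)) = (5/6)·log₂((5/6)/(1/4)) = 1.44747
  P(2)·log₂(P(2)/Q(2)) = (1/36)·log₂((1/36)/(1/4)) = -0.08805
  P(3)·log₂(P(3)/Q(3)) = (1/9)·log₂((1/9)/(1/4)) = -0.12999
  P(4)·log₂(P(4)/Q(4)) = (1/36)·log₂((1/36)/(1/4)) = -0.08805

D_KL(P||Q) = 1.44747 - 0.08805 - 0.12999 - 0.08805 = 1.14138 ≈ 1.1414 bits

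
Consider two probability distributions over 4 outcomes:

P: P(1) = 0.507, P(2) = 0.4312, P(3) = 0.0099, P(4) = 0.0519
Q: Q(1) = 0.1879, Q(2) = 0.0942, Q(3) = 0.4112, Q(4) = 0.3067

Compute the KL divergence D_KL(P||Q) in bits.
1.4861 bits

D_KL(P||Q) = Σ P(x) log₂(P(x)/Q(x))

Computing term by term:
  P(1)·log₂(P(1)/Q(1)) = 0.507·log₂(0.507/0.1879) = 0.72603
  P(2)·log₂(P(2)/Q(2)) = 0.4312·log₂(0.4312/0.0942) = 0.94629
  P(3)·log₂(P(3)/Q(3)) = 0.0099·log₂(0.0099/0.4112) = -0.05323
  P(4)·log₂(P(4)/Q(4)) = 0.0519·log₂(0.0519/0.3067) = -0.13302

D_KL(P||Q) = 0.72603 + 0.94629 - 0.05323 - 0.13302 = 1.48607 ≈ 1.4861 bits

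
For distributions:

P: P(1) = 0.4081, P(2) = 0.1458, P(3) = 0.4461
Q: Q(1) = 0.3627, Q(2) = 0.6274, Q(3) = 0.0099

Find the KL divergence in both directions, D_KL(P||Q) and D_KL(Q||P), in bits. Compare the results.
D_KL(P||Q) = 2.2133 bits, D_KL(Q||P) = 1.2048 bits. D_KL(P||Q) is larger than D_KL(Q||P) by 1.0085 bits; the two directions differ.

D_KL(P||Q) = Σ P(x) log₂(P(x)/Q(x))

Computing term by term:
  P(1)·log₂(P(1)/Q(1)) = 0.4081·log₂(0.4081/0.3627) = 0.06944
  P(2)·log₂(P(2)/Q(2)) = 0.1458·log₂(0.1458/0.6274) = -0.30697
  P(3)·log₂(P(3)/Q(3)) = 0.4461·log₂(0.4461/0.0099) = 2.45078

D_KL(P||Q) = 0.06944 - 0.30697 + 2.45078 = 2.21325 ≈ 2.2133 bits

D_KL(Q||P) = Σ Q(x) log₂(Q(x)/P(x))

Computing term by term:
  Q(1)·log₂(Q(1)/P(1)) = 0.3627·log₂(0.3627/0.4081) = -0.06171
  Q(2)·log₂(Q(2)/P(2)) = 0.6274·log₂(0.6274/0.1458) = 1.32092
  Q(3)·log₂(Q(3)/P(3)) = 0.0099·log₂(0.0099/0.4461) = -0.05439

D_KL(Q||P) = -0.06171 + 1.32092 - 0.05439 = 1.20482 ≈ 1.2048 bits

These are NOT equal (difference: 1.0085 bits). KL divergence is asymmetric: D_KL(P||Q) ≠ D_KL(Q||P) in general.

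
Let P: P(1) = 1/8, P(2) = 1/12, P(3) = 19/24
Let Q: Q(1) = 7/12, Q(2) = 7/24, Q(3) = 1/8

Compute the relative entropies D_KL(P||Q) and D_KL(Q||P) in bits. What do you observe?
D_KL(P||Q) = 1.6798 bits, D_KL(Q||P) = 1.4907 bits. The two directions give different values (D_KL(P||Q) exceeds D_KL(Q||P) by 0.1891 bits): KL divergence is asymmetric.

D_KL(P||Q) = Σ P(x) log₂(P(x)/Q(x))

Computing term by term:
  P(1)·log₂(P(1)/Q(1)) = (1/8)·log₂((1/8)/(7/12)) = -0.27780
  P(2)·log₂(P(2)/Q(2)) = (1/12)·log₂((1/12)/(7/24)) = -0.15061
  P(3)·log₂(P(3)/Q(3)) = (19/24)·log₂((19/24)/(1/8)) = 2.10818

D_KL(P||Q) = -0.27780 - 0.15061 + 2.10818 = 1.67977 ≈ 1.6798 bits

D_KL(Q||P) = Σ Q(x) log₂(Q(x)/P(x))

Computing term by term:
  Q(1)·log₂(Q(1)/P(1)) = (7/12)·log₂((7/12)/(1/8)) = 1.29640
  Q(2)·log₂(Q(2)/P(2)) = (7/24)·log₂((7/24)/(1/12)) = 0.52715
  Q(3)·log₂(Q(3)/P(3)) = (1/8)·log₂((1/8)/(19/24)) = -0.33287

D_KL(Q||P) = 1.29640 + 0.52715 - 0.33287 = 1.49068 ≈ 1.4907 bits

These are NOT equal (difference: 0.1891 bits). KL divergence is asymmetric: D_KL(P||Q) ≠ D_KL(Q||P) in general.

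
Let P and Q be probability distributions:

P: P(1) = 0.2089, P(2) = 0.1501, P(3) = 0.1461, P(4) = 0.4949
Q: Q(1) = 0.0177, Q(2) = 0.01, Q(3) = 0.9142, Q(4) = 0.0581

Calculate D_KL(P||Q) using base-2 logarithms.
2.4734 bits

D_KL(P||Q) = Σ P(x) log₂(P(x)/Q(x))

Computing term by term:
  P(1)·log₂(P(1)/Q(1)) = 0.2089·log₂(0.2089/0.0177) = 0.74389
  P(2)·log₂(P(2)/Q(2)) = 0.1501·log₂(0.1501/0.01) = 0.58657
  P(3)·log₂(P(3)/Q(3)) = 0.1461·log₂(0.1461/0.9142) = -0.38652
  P(4)·log₂(P(4)/Q(4)) = 0.4949·log₂(0.4949/0.0581) = 1.52950

D_KL(P||Q) = 0.74389 + 0.58657 - 0.38652 + 1.52950 = 2.47344 ≈ 2.4734 bits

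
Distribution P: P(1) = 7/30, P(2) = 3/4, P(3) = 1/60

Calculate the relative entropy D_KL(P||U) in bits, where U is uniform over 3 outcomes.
0.6853 bits

U(i) = 1/3 for all i

D_KL(P||U) = Σ P(x) log₂(P(x) / (1/3))
           = Σ P(x) log₂(P(x)) + log₂(3)
           = log₂(3) - H(P)

H(P) = -Σ P(x) log₂(P(x)):
  -P(1)·log₂(P(1)) = -(7/30)·log₂(7/30) = 0.48989
  -P(2)·log₂(P(2)) = -(3/4)·log₂(3/4) = 0.31128
  -P(3)·log₂(P(3)) = -(1/60)·log₂(1/60) = 0.09845
H(P) = 0.48989 + 0.31128 + 0.09845 = 0.89962 bits

log₂(3) = 1.58496 bits

D_KL(P||U) = 1.58496 - 0.89962 = 0.68534 ≈ 0.6853 bits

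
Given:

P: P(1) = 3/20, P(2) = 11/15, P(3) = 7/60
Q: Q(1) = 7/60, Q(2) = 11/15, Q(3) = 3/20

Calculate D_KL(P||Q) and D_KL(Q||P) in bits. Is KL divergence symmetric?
D_KL(P||Q) = 0.0121 bits, D_KL(Q||P) = 0.0121 bits. The two values coincide for this particular pair, but no — KL divergence is not symmetric in general.

D_KL(P||Q) = Σ P(x) log₂(P(x)/Q(x))

Computing term by term:
  P(1)·log₂(P(1)/Q(1)) = (3/20)·log₂((3/20)/(7/60)) = 0.05439
  P(2)·log₂(P(2)/Q(2)) = (11/15)·log₂((11/15)/(11/15)) = 0.00000
  P(3)·log₂(P(3)/Q(3)) = (7/60)·log₂((7/60)/(3/20)) = -0.04230

D_KL(P||Q) = 0.05439 + 0.00000 - 0.04230 = 0.01209 ≈ 0.0121 bits

D_KL(Q||P) = Σ Q(x) log₂(Q(x)/P(x))

Computing term by term:
  Q(1)·log₂(Q(1)/P(1)) = (7/60)·log₂((7/60)/(3/20)) = -0.04230
  Q(2)·log₂(Q(2)/P(2)) = (11/15)·log₂((11/15)/(11/15)) = 0.00000
  Q(3)·log₂(Q(3)/P(3)) = (3/20)·log₂((3/20)/(7/60)) = 0.05439

D_KL(Q||P) = -0.04230 + 0.00000 + 0.05439 = 0.01209 ≈ 0.0121 bits

These ARE equal here. Q is P with outcomes relabeled (Q(1) = P(3), Q(3) = P(1)) by a relabeling that is its own inverse, so the two sums contain exactly the same terms in a different order. This is a special case — KL divergence is not symmetric in general: D_KL(P||Q) ≠ D_KL(Q||P) for most P, Q.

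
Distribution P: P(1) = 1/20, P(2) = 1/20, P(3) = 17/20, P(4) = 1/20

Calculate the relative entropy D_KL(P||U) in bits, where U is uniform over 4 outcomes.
1.1524 bits

U(i) = 1/4 for all i

D_KL(P||U) = Σ P(x) log₂(P(x) / (1/4))
           = Σ P(x) log₂(P(x)) + log₂(4)
           = log₂(4) - H(P)

H(P) = -Σ P(x) log₂(P(x)):
  -P(1)·log₂(P(1)) = -(1/20)·log₂(1/20) = 0.21610
  -P(2)·log₂(P(2)) = -(1/20)·log₂(1/20) = 0.21610
  -P(3)·log₂(P(3)) = -(17/20)·log₂(17/20) = 0.19930
  -P(4)·log₂(P(4)) = -(1/20)·log₂(1/20) = 0.21610
H(P) = 0.21610 + 0.21610 + 0.19930 + 0.21610 = 0.84760 bits

log₂(4) = 2.00000 bits

D_KL(P||U) = 2.00000 - 0.84760 = 1.15240 ≈ 1.1524 bits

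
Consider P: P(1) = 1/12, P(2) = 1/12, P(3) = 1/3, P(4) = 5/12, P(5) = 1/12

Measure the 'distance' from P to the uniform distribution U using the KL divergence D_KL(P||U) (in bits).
0.3711 bits

U(i) = 1/5 for all i

D_KL(P||U) = Σ P(x) log₂(P(x) / (1/5))
           = Σ P(x) log₂(P(x)) + log₂(5)
           = log₂(5) - H(P)

H(P) = -Σ P(x) log₂(P(x)):
  -P(1)·log₂(P(1)) = -(1/12)·log₂(1/12) = 0.29875
  -P(2)·log₂(P(2)) = -(1/12)·log₂(1/12) = 0.29875
  -P(3)·log₂(P(3)) = -(1/3)·log₂(1/3) = 0.52832
  -P(4)·log₂(P(4)) = -(5/12)·log₂(5/12) = 0.52626
  -P(5)·log₂(P(5)) = -(1/12)·log₂(1/12) = 0.29875
H(P) = 0.29875 + 0.29875 + 0.52832 + 0.52626 + 0.29875 = 1.95083 bits

log₂(5) = 2.32193 bits

D_KL(P||U) = 2.32193 - 1.95083 = 0.37110 ≈ 0.3711 bits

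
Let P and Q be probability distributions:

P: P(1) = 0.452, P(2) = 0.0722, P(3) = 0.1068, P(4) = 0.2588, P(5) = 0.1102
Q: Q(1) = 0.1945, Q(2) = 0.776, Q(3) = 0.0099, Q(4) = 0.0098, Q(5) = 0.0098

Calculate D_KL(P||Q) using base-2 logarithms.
2.2760 bits

D_KL(P||Q) = Σ P(x) log₂(P(x)/Q(x))

Computing term by term:
  P(1)·log₂(P(1)/Q(1)) = 0.452·log₂(0.452/0.1945) = 0.54988
  P(2)·log₂(P(2)/Q(2)) = 0.0722·log₂(0.0722/0.776) = -0.24736
  P(3)·log₂(P(3)/Q(3)) = 0.1068·log₂(0.1068/0.0099) = 0.36647
  P(4)·log₂(P(4)/Q(4)) = 0.2588·log₂(0.2588/0.0098) = 1.22229
  P(5)·log₂(P(5)/Q(5)) = 0.1102·log₂(0.1102/0.0098) = 0.38473

D_KL(P||Q) = 0.54988 - 0.24736 + 0.36647 + 1.22229 + 0.38473 = 2.27601 ≈ 2.2760 bits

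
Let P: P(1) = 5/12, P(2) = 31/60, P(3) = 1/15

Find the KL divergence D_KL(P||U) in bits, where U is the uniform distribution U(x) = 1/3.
0.3060 bits

U(i) = 1/3 for all i

D_KL(P||U) = Σ P(x) log₂(P(x) / (1/3))
           = Σ P(x) log₂(P(x)) + log₂(3)
           = log₂(3) - H(P)

H(P) = -Σ P(x) log₂(P(x)):
  -P(1)·log₂(P(1)) = -(5/12)·log₂(5/12) = 0.52626
  -P(2)·log₂(P(2)) = -(31/60)·log₂(31/60) = 0.49223
  -P(3)·log₂(P(3)) = -(1/15)·log₂(1/15) = 0.26046
H(P) = 0.52626 + 0.49223 + 0.26046 = 1.27895 bits

log₂(3) = 1.58496 bits

D_KL(P||U) = 1.58496 - 1.27895 = 0.30601 ≈ 0.3060 bits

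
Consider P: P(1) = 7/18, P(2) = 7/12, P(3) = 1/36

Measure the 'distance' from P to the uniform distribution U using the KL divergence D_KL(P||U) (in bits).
0.4579 bits

U(i) = 1/3 for all i

D_KL(P||U) = Σ P(x) log₂(P(x) / (1/3))
           = Σ P(x) log₂(P(x)) + log₂(3)
           = log₂(3) - H(P)

H(P) = -Σ P(x) log₂(P(x)):
  -P(1)·log₂(P(1)) = -(7/18)·log₂(7/18) = 0.52989
  -P(2)·log₂(P(2)) = -(7/12)·log₂(7/12) = 0.45360
  -P(3)·log₂(P(3)) = -(1/36)·log₂(1/36) = 0.14361
H(P) = 0.52989 + 0.45360 + 0.14361 = 1.12710 bits

log₂(3) = 1.58496 bits

D_KL(P||U) = 1.58496 - 1.12710 = 0.45786 ≈ 0.4579 bits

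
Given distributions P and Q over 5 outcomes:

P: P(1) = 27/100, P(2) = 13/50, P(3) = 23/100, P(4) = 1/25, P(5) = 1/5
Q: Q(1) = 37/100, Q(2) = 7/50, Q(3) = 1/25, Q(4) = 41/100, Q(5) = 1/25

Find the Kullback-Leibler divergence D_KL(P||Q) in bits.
1.0200 bits

D_KL(P||Q) = Σ P(x) log₂(P(x)/Q(x))

Computing term by term:
  P(1)·log₂(P(1)/Q(1)) = (27/100)·log₂((27/100)/(37/100)) = -0.12273
  P(2)·log₂(P(2)/Q(2)) = (13/50)·log₂((13/50)/(7/50)) = 0.23220
  P(3)·log₂(P(3)/Q(3)) = (23/100)·log₂((23/100)/(1/25)) = 0.58042
  P(4)·log₂(P(4)/Q(4)) = (1/25)·log₂((1/25)/(41/100)) = -0.13430
  P(5)·log₂(P(5)/Q(5)) = (1/5)·log₂((1/5)/(1/25)) = 0.46439

D_KL(P||Q) = -0.12273 + 0.23220 + 0.58042 - 0.13430 + 0.46439 = 1.01998 ≈ 1.0200 bits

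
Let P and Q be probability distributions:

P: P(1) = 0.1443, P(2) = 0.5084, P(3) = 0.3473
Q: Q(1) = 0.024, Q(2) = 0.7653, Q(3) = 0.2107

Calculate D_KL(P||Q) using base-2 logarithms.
0.3239 bits

D_KL(P||Q) = Σ P(x) log₂(P(x)/Q(x))

Computing term by term:
  P(1)·log₂(P(1)/Q(1)) = 0.1443·log₂(0.1443/0.024) = 0.37344
  P(2)·log₂(P(2)/Q(2)) = 0.5084·log₂(0.5084/0.7653) = -0.29999
  P(3)·log₂(P(3)/Q(3)) = 0.3473·log₂(0.3473/0.2107) = 0.25040

D_KL(P||Q) = 0.37344 - 0.29999 + 0.25040 = 0.32385 ≈ 0.3239 bits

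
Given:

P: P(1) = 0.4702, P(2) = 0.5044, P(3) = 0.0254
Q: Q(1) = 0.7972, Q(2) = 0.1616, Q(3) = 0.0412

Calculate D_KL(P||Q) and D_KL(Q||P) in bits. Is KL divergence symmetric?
D_KL(P||Q) = 0.4524 bits, D_KL(Q||P) = 0.3706 bits. No, KL divergence is not symmetric.

D_KL(P||Q) = Σ P(x) log₂(P(x)/Q(x))

Computing term by term:
  P(1)·log₂(P(1)/Q(1)) = 0.4702·log₂(0.4702/0.7972) = -0.35814
  P(2)·log₂(P(2)/Q(2)) = 0.5044·log₂(0.5044/0.1616) = 0.82830
  P(3)·log₂(P(3)/Q(3)) = 0.0254·log₂(0.0254/0.0412) = -0.01772

D_KL(P||Q) = -0.35814 + 0.82830 - 0.01772 = 0.45244 ≈ 0.4524 bits

D_KL(Q||P) = Σ Q(x) log₂(Q(x)/P(x))

Computing term by term:
  Q(1)·log₂(Q(1)/P(1)) = 0.7972·log₂(0.7972/0.4702) = 0.60720
  Q(2)·log₂(Q(2)/P(2)) = 0.1616·log₂(0.1616/0.5044) = -0.26537
  Q(3)·log₂(Q(3)/P(3)) = 0.0412·log₂(0.0412/0.0254) = 0.02875

D_KL(Q||P) = 0.60720 - 0.26537 + 0.02875 = 0.37058 ≈ 0.3706 bits

These are NOT equal (difference: 0.0818 bits). KL divergence is asymmetric: D_KL(P||Q) ≠ D_KL(Q||P) in general.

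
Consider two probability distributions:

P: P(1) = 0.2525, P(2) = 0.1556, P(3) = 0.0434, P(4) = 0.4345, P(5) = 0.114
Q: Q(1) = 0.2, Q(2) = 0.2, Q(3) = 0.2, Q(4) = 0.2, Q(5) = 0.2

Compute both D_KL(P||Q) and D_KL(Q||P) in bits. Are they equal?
D_KL(P||Q) = 0.3268 bits, D_KL(Q||P) = 0.3843 bits. No, they are not equal.

D_KL(P||Q) = Σ P(x) log₂(P(x)/Q(x))

Computing term by term:
  P(1)·log₂(P(1)/Q(1)) = 0.2525·log₂(0.2525/0.2) = 0.08491
  P(2)·log₂(P(2)/Q(2)) = 0.1556·log₂(0.1556/0.2) = -0.05635
  P(3)·log₂(P(3)/Q(3)) = 0.0434·log₂(0.0434/0.2) = -0.09566
  P(4)·log₂(P(4)/Q(4)) = 0.4345·log₂(0.4345/0.2) = 0.48636
  P(5)·log₂(P(5)/Q(5)) = 0.114·log₂(0.114/0.2) = -0.09245

D_KL(P||Q) = 0.08491 - 0.05635 - 0.09566 + 0.48636 - 0.09245 = 0.32681 ≈ 0.3268 bits

D_KL(Q||P) = Σ Q(x) log₂(Q(x)/P(x))

Computing term by term:
  Q(1)·log₂(Q(1)/P(1)) = 0.2·log₂(0.2/0.2525) = -0.06726
  Q(2)·log₂(Q(2)/P(2)) = 0.2·log₂(0.2/0.1556) = 0.07243
  Q(3)·log₂(Q(3)/P(3)) = 0.2·log₂(0.2/0.0434) = 0.44085
  Q(4)·log₂(Q(4)/P(4)) = 0.2·log₂(0.2/0.4345) = -0.22387
  Q(5)·log₂(Q(5)/P(5)) = 0.2·log₂(0.2/0.114) = 0.16219

D_KL(Q||P) = -0.06726 + 0.07243 + 0.44085 - 0.22387 + 0.16219 = 0.38434 ≈ 0.3843 bits

These are NOT equal (difference: 0.0575 bits). KL divergence is asymmetric: D_KL(P||Q) ≠ D_KL(Q||P) in general.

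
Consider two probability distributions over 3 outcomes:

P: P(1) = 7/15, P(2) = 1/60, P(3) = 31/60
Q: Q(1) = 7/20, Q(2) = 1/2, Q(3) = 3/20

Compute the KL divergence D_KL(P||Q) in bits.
1.0338 bits

D_KL(P||Q) = Σ P(x) log₂(P(x)/Q(x))

Computing term by term:
  P(1)·log₂(P(1)/Q(1)) = (7/15)·log₂((7/15)/(7/20)) = 0.19368
  P(2)·log₂(P(2)/Q(2)) = (1/60)·log₂((1/60)/(1/2)) = -0.08178
  P(3)·log₂(P(3)/Q(3)) = (31/60)·log₂((31/60)/(3/20)) = 0.92187

D_KL(P||Q) = 0.19368 - 0.08178 + 0.92187 = 1.03377 ≈ 1.0338 bits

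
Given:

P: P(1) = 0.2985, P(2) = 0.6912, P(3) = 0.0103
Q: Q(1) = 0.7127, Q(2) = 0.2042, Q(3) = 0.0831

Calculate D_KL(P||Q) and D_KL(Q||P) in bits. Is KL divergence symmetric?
D_KL(P||Q) = 0.8101 bits, D_KL(Q||P) = 0.7859 bits. No, KL divergence is not symmetric.

D_KL(P||Q) = Σ P(x) log₂(P(x)/Q(x))

Computing term by term:
  P(1)·log₂(P(1)/Q(1)) = 0.2985·log₂(0.2985/0.7127) = -0.37479
  P(2)·log₂(P(2)/Q(2)) = 0.6912·log₂(0.6912/0.2042) = 1.21590
  P(3)·log₂(P(3)/Q(3)) = 0.0103·log₂(0.0103/0.0831) = -0.03103

D_KL(P||Q) = -0.37479 + 1.21590 - 0.03103 = 0.81008 ≈ 0.8101 bits

D_KL(Q||P) = Σ Q(x) log₂(Q(x)/P(x))

Computing term by term:
  Q(1)·log₂(Q(1)/P(1)) = 0.7127·log₂(0.7127/0.2985) = 0.89484
  Q(2)·log₂(Q(2)/P(2)) = 0.2042·log₂(0.2042/0.6912) = -0.35921
  Q(3)·log₂(Q(3)/P(3)) = 0.0831·log₂(0.0831/0.0103) = 0.25031

D_KL(Q||P) = 0.89484 - 0.35921 + 0.25031 = 0.78594 ≈ 0.7859 bits

These are NOT equal (difference: 0.0242 bits). KL divergence is asymmetric: D_KL(P||Q) ≠ D_KL(Q||P) in general.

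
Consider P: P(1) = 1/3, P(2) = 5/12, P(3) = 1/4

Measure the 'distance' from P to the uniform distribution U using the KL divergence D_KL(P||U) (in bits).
0.0304 bits

U(i) = 1/3 for all i

D_KL(P||U) = Σ P(x) log₂(P(x) / (1/3))
           = Σ P(x) log₂(P(x)) + log₂(3)
           = log₂(3) - H(P)

H(P) = -Σ P(x) log₂(P(x)):
  -P(1)·log₂(P(1)) = -(1/3)·log₂(1/3) = 0.52832
  -P(2)·log₂(P(2)) = -(5/12)·log₂(5/12) = 0.52626
  -P(3)·log₂(P(3)) = -(1/4)·log₂(1/4) = 0.50000
H(P) = 0.52832 + 0.52626 + 0.50000 = 1.55458 bits

log₂(3) = 1.58496 bits

D_KL(P||U) = 1.58496 - 1.55458 = 0.03038 ≈ 0.0304 bits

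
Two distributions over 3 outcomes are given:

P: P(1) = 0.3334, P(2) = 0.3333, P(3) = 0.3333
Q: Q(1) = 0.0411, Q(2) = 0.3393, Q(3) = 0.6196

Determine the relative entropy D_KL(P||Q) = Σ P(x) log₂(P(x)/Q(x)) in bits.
0.7002 bits

D_KL(P||Q) = Σ P(x) log₂(P(x)/Q(x))

Computing term by term:
  P(1)·log₂(P(1)/Q(1)) = 0.3334·log₂(0.3334/0.0411) = 1.00688
  P(2)·log₂(P(2)/Q(2)) = 0.3333·log₂(0.3333/0.3393) = -0.00858
  P(3)·log₂(P(3)/Q(3)) = 0.3333·log₂(0.3333/0.6196) = -0.29814

D_KL(P||Q) = 1.00688 - 0.00858 - 0.29814 = 0.70016 ≈ 0.7002 bits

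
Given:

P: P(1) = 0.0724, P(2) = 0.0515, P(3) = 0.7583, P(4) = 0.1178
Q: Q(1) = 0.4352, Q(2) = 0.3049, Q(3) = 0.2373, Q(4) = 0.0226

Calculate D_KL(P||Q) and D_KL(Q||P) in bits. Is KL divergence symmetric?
D_KL(P||Q) = 1.2321 bits, D_KL(Q||P) = 1.4569 bits. No, KL divergence is not symmetric.

D_KL(P||Q) = Σ P(x) log₂(P(x)/Q(x))

Computing term by term:
  P(1)·log₂(P(1)/Q(1)) = 0.0724·log₂(0.0724/0.4352) = -0.18734
  P(2)·log₂(P(2)/Q(2)) = 0.0515·log₂(0.0515/0.3049) = -0.13213
  P(3)·log₂(P(3)/Q(3)) = 0.7583·log₂(0.7583/0.2373) = 1.27095
  P(4)·log₂(P(4)/Q(4)) = 0.1178·log₂(0.1178/0.0226) = 0.28059

D_KL(P||Q) = -0.18734 - 0.13213 + 1.27095 + 0.28059 = 1.23207 ≈ 1.2321 bits

D_KL(Q||P) = Σ Q(x) log₂(Q(x)/P(x))

Computing term by term:
  Q(1)·log₂(Q(1)/P(1)) = 0.4352·log₂(0.4352/0.0724) = 1.12613
  Q(2)·log₂(Q(2)/P(2)) = 0.3049·log₂(0.3049/0.0515) = 0.78228
  Q(3)·log₂(Q(3)/P(3)) = 0.2373·log₂(0.2373/0.7583) = -0.39773
  Q(4)·log₂(Q(4)/P(4)) = 0.0226·log₂(0.0226/0.1178) = -0.05383

D_KL(Q||P) = 1.12613 + 0.78228 - 0.39773 - 0.05383 = 1.45685 ≈ 1.4569 bits

These are NOT equal (difference: 0.2248 bits). KL divergence is asymmetric: D_KL(P||Q) ≠ D_KL(Q||P) in general.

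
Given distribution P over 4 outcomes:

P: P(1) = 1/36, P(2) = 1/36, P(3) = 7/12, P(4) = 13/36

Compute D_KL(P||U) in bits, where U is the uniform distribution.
0.7285 bits

U(i) = 1/4 for all i

D_KL(P||U) = Σ P(x) log₂(P(x) / (1/4))
           = Σ P(x) log₂(P(x)) + log₂(4)
           = log₂(4) - H(P)

H(P) = -Σ P(x) log₂(P(x)):
  -P(1)·log₂(P(1)) = -(1/36)·log₂(1/36) = 0.14361
  -P(2)·log₂(P(2)) = -(1/36)·log₂(1/36) = 0.14361
  -P(3)·log₂(P(3)) = -(7/12)·log₂(7/12) = 0.45360
  -P(4)·log₂(P(4)) = -(13/36)·log₂(13/36) = 0.53065
H(P) = 0.14361 + 0.14361 + 0.45360 + 0.53065 = 1.27147 bits

log₂(4) = 2.00000 bits

D_KL(P||U) = 2.00000 - 1.27147 = 0.72853 ≈ 0.7285 bits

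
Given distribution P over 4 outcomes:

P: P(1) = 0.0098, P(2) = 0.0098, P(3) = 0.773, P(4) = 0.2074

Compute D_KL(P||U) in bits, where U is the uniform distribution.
1.1114 bits

U(i) = 1/4 for all i

D_KL(P||U) = Σ P(x) log₂(P(x) / (1/4))
           = Σ P(x) log₂(P(x)) + log₂(4)
           = log₂(4) - H(P)

H(P) = -Σ P(x) log₂(P(x)):
  -P(1)·log₂(P(1)) = -(0.0098)·log₂(0.0098) = 0.06540
  -P(2)·log₂(P(2)) = -(0.0098)·log₂(0.0098) = 0.06540
  -P(3)·log₂(P(3)) = -(0.773)·log₂(0.773) = 0.28714
  -P(4)·log₂(P(4)) = -(0.2074)·log₂(0.2074) = 0.47070
H(P) = 0.06540 + 0.06540 + 0.28714 + 0.47070 = 0.88864 bits

log₂(4) = 2.00000 bits

D_KL(P||U) = 2.00000 - 0.88864 = 1.11136 ≈ 1.1114 bits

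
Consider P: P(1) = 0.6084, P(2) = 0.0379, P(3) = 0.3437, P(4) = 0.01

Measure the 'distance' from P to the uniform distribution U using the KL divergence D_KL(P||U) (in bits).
0.7889 bits

U(i) = 1/4 for all i

D_KL(P||U) = Σ P(x) log₂(P(x) / (1/4))
           = Σ P(x) log₂(P(x)) + log₂(4)
           = log₂(4) - H(P)

H(P) = -Σ P(x) log₂(P(x)):
  -P(1)·log₂(P(1)) = -(0.6084)·log₂(0.6084) = 0.43617
  -P(2)·log₂(P(2)) = -(0.0379)·log₂(0.0379) = 0.17895
  -P(3)·log₂(P(3)) = -(0.3437)·log₂(0.3437) = 0.52957
  -P(4)·log₂(P(4)) = -(0.01)·log₂(0.01) = 0.06644
H(P) = 0.43617 + 0.17895 + 0.52957 + 0.06644 = 1.21113 bits

log₂(4) = 2.00000 bits

D_KL(P||U) = 2.00000 - 1.21113 = 0.78887 ≈ 0.7889 bits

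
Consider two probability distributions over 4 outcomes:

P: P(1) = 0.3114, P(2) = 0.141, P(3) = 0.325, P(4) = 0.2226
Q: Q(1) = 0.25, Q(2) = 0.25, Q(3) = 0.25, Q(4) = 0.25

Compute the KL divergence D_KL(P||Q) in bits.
0.0679 bits

D_KL(P||Q) = Σ P(x) log₂(P(x)/Q(x))

Computing term by term:
  P(1)·log₂(P(1)/Q(1)) = 0.3114·log₂(0.3114/0.25) = 0.09866
  P(2)·log₂(P(2)/Q(2)) = 0.141·log₂(0.141/0.25) = -0.11650
  P(3)·log₂(P(3)/Q(3)) = 0.325·log₂(0.325/0.25) = 0.12302
  P(4)·log₂(P(4)/Q(4)) = 0.2226·log₂(0.2226/0.25) = -0.03728

D_KL(P||Q) = 0.09866 - 0.11650 + 0.12302 - 0.03728 = 0.06790 ≈ 0.0679 bits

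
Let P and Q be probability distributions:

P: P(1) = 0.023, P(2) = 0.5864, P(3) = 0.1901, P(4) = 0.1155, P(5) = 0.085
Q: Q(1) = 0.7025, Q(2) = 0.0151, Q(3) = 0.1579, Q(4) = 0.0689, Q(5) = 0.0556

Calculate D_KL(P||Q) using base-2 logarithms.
3.1713 bits

D_KL(P||Q) = Σ P(x) log₂(P(x)/Q(x))

Computing term by term:
  P(1)·log₂(P(1)/Q(1)) = 0.023·log₂(0.023/0.7025) = -0.11345
  P(2)·log₂(P(2)/Q(2)) = 0.5864·log₂(0.5864/0.0151) = 3.09576
  P(3)·log₂(P(3)/Q(3)) = 0.1901·log₂(0.1901/0.1579) = 0.05090
  P(4)·log₂(P(4)/Q(4)) = 0.1155·log₂(0.1155/0.0689) = 0.08608
  P(5)·log₂(P(5)/Q(5)) = 0.085·log₂(0.085/0.0556) = 0.05205

D_KL(P||Q) = -0.11345 + 3.09576 + 0.05090 + 0.08608 + 0.05205 = 3.17134 ≈ 3.1713 bits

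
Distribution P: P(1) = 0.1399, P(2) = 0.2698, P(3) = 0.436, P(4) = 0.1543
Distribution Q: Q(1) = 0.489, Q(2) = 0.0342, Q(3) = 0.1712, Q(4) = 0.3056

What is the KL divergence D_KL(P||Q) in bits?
0.9873 bits

D_KL(P||Q) = Σ P(x) log₂(P(x)/Q(x))

Computing term by term:
  P(1)·log₂(P(1)/Q(1)) = 0.1399·log₂(0.1399/0.489) = -0.25258
  P(2)·log₂(P(2)/Q(2)) = 0.2698·log₂(0.2698/0.0342) = 0.80396
  P(3)·log₂(P(3)/Q(3)) = 0.436·log₂(0.436/0.1712) = 0.58801
  P(4)·log₂(P(4)/Q(4)) = 0.1543·log₂(0.1543/0.3056) = -0.15213

D_KL(P||Q) = -0.25258 + 0.80396 + 0.58801 - 0.15213 = 0.98726 ≈ 0.9873 bits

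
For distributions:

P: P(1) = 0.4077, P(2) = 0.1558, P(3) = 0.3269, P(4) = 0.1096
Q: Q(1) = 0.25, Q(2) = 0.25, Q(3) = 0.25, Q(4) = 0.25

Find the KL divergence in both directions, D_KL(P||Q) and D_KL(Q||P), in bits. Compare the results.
D_KL(P||Q) = 0.1775 bits, D_KL(Q||P) = 0.1949 bits. D_KL(Q||P) is larger than D_KL(P||Q) by 0.0174 bits; the two directions differ.

D_KL(P||Q) = Σ P(x) log₂(P(x)/Q(x))

Computing term by term:
  P(1)·log₂(P(1)/Q(1)) = 0.4077·log₂(0.4077/0.25) = 0.28766
  P(2)·log₂(P(2)/Q(2)) = 0.1558·log₂(0.1558/0.25) = -0.10629
  P(3)·log₂(P(3)/Q(3)) = 0.3269·log₂(0.3269/0.25) = 0.12648
  P(4)·log₂(P(4)/Q(4)) = 0.1096·log₂(0.1096/0.25) = -0.13039

D_KL(P||Q) = 0.28766 - 0.10629 + 0.12648 - 0.13039 = 0.17746 ≈ 0.1775 bits

D_KL(Q||P) = Σ Q(x) log₂(Q(x)/P(x))

Computing term by term:
  Q(1)·log₂(Q(1)/P(1)) = 0.25·log₂(0.25/0.4077) = -0.17639
  Q(2)·log₂(Q(2)/P(2)) = 0.25·log₂(0.25/0.1558) = 0.17056
  Q(3)·log₂(Q(3)/P(3)) = 0.25·log₂(0.25/0.3269) = -0.09673
  Q(4)·log₂(Q(4)/P(4)) = 0.25·log₂(0.25/0.1096) = 0.29742

D_KL(Q||P) = -0.17639 + 0.17056 - 0.09673 + 0.29742 = 0.19486 ≈ 0.1949 bits

These are NOT equal (difference: 0.0174 bits). KL divergence is asymmetric: D_KL(P||Q) ≠ D_KL(Q||P) in general.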